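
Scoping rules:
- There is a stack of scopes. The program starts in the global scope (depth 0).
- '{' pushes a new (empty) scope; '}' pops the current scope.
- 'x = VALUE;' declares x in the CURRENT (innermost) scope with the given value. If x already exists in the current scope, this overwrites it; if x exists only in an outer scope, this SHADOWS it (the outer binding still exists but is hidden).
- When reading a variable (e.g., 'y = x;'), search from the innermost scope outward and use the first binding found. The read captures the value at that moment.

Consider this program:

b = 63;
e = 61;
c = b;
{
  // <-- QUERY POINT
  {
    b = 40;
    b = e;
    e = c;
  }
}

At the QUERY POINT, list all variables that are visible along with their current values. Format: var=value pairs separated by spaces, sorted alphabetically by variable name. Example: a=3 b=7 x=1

Step 1: declare b=63 at depth 0
Step 2: declare e=61 at depth 0
Step 3: declare c=(read b)=63 at depth 0
Step 4: enter scope (depth=1)
Visible at query point: b=63 c=63 e=61

Answer: b=63 c=63 e=61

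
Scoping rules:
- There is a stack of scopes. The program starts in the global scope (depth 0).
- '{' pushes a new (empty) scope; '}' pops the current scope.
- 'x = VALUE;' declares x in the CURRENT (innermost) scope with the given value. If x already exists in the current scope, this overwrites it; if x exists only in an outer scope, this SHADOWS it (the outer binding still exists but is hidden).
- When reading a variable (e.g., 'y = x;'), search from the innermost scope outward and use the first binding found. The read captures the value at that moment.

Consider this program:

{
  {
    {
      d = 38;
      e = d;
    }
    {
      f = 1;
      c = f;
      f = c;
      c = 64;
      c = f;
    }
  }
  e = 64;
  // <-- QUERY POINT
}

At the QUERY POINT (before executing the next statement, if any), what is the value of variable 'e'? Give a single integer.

Step 1: enter scope (depth=1)
Step 2: enter scope (depth=2)
Step 3: enter scope (depth=3)
Step 4: declare d=38 at depth 3
Step 5: declare e=(read d)=38 at depth 3
Step 6: exit scope (depth=2)
Step 7: enter scope (depth=3)
Step 8: declare f=1 at depth 3
Step 9: declare c=(read f)=1 at depth 3
Step 10: declare f=(read c)=1 at depth 3
Step 11: declare c=64 at depth 3
Step 12: declare c=(read f)=1 at depth 3
Step 13: exit scope (depth=2)
Step 14: exit scope (depth=1)
Step 15: declare e=64 at depth 1
Visible at query point: e=64

Answer: 64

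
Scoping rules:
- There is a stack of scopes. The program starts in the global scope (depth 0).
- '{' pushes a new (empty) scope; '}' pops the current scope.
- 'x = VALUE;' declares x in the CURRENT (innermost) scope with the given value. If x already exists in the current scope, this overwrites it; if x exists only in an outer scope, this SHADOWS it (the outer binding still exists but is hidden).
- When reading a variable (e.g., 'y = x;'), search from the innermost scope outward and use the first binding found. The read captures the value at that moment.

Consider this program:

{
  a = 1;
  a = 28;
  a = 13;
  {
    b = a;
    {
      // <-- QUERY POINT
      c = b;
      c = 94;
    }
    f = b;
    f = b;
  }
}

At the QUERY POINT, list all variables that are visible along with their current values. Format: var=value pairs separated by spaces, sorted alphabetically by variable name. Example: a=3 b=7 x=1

Step 1: enter scope (depth=1)
Step 2: declare a=1 at depth 1
Step 3: declare a=28 at depth 1
Step 4: declare a=13 at depth 1
Step 5: enter scope (depth=2)
Step 6: declare b=(read a)=13 at depth 2
Step 7: enter scope (depth=3)
Visible at query point: a=13 b=13

Answer: a=13 b=13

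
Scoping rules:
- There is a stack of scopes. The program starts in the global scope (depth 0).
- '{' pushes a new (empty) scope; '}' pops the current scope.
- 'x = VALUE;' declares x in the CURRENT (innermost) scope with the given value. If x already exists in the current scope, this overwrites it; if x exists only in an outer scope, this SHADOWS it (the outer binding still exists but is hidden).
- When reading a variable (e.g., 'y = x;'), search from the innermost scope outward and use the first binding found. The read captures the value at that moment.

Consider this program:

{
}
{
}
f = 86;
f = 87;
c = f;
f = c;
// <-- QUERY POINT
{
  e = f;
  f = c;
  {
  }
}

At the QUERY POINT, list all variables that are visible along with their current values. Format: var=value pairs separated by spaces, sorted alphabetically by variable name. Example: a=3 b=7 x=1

Step 1: enter scope (depth=1)
Step 2: exit scope (depth=0)
Step 3: enter scope (depth=1)
Step 4: exit scope (depth=0)
Step 5: declare f=86 at depth 0
Step 6: declare f=87 at depth 0
Step 7: declare c=(read f)=87 at depth 0
Step 8: declare f=(read c)=87 at depth 0
Visible at query point: c=87 f=87

Answer: c=87 f=87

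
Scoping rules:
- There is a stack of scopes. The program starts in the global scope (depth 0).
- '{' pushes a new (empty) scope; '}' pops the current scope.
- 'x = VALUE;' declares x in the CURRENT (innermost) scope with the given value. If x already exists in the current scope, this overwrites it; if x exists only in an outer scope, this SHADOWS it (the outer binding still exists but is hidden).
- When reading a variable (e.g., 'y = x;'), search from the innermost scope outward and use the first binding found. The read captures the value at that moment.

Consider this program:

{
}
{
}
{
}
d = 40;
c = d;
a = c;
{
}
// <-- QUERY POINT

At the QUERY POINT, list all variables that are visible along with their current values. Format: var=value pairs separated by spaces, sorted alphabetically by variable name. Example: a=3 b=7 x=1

Answer: a=40 c=40 d=40

Derivation:
Step 1: enter scope (depth=1)
Step 2: exit scope (depth=0)
Step 3: enter scope (depth=1)
Step 4: exit scope (depth=0)
Step 5: enter scope (depth=1)
Step 6: exit scope (depth=0)
Step 7: declare d=40 at depth 0
Step 8: declare c=(read d)=40 at depth 0
Step 9: declare a=(read c)=40 at depth 0
Step 10: enter scope (depth=1)
Step 11: exit scope (depth=0)
Visible at query point: a=40 c=40 d=40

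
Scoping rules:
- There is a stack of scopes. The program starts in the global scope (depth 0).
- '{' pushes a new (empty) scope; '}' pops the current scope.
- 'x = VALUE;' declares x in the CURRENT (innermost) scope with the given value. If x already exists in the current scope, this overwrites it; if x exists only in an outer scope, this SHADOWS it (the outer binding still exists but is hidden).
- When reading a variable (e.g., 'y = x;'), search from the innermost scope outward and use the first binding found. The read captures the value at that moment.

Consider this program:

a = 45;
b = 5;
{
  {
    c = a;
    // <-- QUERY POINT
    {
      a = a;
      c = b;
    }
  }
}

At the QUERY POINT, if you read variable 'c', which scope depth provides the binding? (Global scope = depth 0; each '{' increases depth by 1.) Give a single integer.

Step 1: declare a=45 at depth 0
Step 2: declare b=5 at depth 0
Step 3: enter scope (depth=1)
Step 4: enter scope (depth=2)
Step 5: declare c=(read a)=45 at depth 2
Visible at query point: a=45 b=5 c=45

Answer: 2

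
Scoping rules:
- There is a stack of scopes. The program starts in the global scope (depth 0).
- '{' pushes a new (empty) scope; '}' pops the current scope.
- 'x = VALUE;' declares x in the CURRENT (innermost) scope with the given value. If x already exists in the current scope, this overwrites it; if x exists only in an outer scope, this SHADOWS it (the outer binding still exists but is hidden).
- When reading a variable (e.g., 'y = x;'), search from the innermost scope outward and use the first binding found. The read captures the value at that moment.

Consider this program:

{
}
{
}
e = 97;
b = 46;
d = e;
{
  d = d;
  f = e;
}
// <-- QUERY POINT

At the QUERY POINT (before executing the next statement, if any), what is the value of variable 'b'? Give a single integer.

Answer: 46

Derivation:
Step 1: enter scope (depth=1)
Step 2: exit scope (depth=0)
Step 3: enter scope (depth=1)
Step 4: exit scope (depth=0)
Step 5: declare e=97 at depth 0
Step 6: declare b=46 at depth 0
Step 7: declare d=(read e)=97 at depth 0
Step 8: enter scope (depth=1)
Step 9: declare d=(read d)=97 at depth 1
Step 10: declare f=(read e)=97 at depth 1
Step 11: exit scope (depth=0)
Visible at query point: b=46 d=97 e=97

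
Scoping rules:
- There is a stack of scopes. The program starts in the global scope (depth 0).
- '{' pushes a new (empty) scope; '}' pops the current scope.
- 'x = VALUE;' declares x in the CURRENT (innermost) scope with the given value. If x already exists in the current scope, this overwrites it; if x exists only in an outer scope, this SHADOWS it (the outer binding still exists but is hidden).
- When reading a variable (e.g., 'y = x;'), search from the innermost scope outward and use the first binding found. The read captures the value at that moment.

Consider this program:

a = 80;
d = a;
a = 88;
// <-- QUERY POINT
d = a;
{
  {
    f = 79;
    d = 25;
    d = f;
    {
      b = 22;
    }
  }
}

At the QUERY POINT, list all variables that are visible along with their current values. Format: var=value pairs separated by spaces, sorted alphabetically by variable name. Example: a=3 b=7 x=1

Step 1: declare a=80 at depth 0
Step 2: declare d=(read a)=80 at depth 0
Step 3: declare a=88 at depth 0
Visible at query point: a=88 d=80

Answer: a=88 d=80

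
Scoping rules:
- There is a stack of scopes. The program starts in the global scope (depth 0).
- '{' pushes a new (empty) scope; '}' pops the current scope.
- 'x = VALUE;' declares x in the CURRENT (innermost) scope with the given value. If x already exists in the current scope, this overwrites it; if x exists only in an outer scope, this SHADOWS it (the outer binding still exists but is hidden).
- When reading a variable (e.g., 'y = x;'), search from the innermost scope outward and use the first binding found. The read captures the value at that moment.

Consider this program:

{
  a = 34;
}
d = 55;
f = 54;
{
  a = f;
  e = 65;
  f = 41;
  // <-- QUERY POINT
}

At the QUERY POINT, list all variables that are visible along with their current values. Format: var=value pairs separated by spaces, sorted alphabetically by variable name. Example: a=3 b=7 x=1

Step 1: enter scope (depth=1)
Step 2: declare a=34 at depth 1
Step 3: exit scope (depth=0)
Step 4: declare d=55 at depth 0
Step 5: declare f=54 at depth 0
Step 6: enter scope (depth=1)
Step 7: declare a=(read f)=54 at depth 1
Step 8: declare e=65 at depth 1
Step 9: declare f=41 at depth 1
Visible at query point: a=54 d=55 e=65 f=41

Answer: a=54 d=55 e=65 f=41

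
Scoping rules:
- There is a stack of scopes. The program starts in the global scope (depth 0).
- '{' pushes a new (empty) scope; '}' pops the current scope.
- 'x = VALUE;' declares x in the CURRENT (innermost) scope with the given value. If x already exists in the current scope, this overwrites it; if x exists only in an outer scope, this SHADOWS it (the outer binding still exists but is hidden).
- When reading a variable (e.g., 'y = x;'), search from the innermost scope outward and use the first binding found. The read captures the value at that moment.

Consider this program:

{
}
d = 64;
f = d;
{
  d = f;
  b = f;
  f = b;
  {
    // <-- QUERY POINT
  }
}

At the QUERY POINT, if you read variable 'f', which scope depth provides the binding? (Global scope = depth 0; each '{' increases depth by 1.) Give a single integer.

Answer: 1

Derivation:
Step 1: enter scope (depth=1)
Step 2: exit scope (depth=0)
Step 3: declare d=64 at depth 0
Step 4: declare f=(read d)=64 at depth 0
Step 5: enter scope (depth=1)
Step 6: declare d=(read f)=64 at depth 1
Step 7: declare b=(read f)=64 at depth 1
Step 8: declare f=(read b)=64 at depth 1
Step 9: enter scope (depth=2)
Visible at query point: b=64 d=64 f=64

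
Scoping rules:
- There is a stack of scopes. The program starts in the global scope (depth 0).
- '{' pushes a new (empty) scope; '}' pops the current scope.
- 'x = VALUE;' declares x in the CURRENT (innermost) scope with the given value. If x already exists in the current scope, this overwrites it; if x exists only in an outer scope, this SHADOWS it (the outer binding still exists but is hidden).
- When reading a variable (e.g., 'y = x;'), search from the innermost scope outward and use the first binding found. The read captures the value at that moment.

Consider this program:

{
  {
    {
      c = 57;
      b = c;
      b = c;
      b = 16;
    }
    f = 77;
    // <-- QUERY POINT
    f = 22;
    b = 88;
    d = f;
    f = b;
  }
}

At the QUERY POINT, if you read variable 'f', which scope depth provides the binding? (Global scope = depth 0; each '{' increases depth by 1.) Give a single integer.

Step 1: enter scope (depth=1)
Step 2: enter scope (depth=2)
Step 3: enter scope (depth=3)
Step 4: declare c=57 at depth 3
Step 5: declare b=(read c)=57 at depth 3
Step 6: declare b=(read c)=57 at depth 3
Step 7: declare b=16 at depth 3
Step 8: exit scope (depth=2)
Step 9: declare f=77 at depth 2
Visible at query point: f=77

Answer: 2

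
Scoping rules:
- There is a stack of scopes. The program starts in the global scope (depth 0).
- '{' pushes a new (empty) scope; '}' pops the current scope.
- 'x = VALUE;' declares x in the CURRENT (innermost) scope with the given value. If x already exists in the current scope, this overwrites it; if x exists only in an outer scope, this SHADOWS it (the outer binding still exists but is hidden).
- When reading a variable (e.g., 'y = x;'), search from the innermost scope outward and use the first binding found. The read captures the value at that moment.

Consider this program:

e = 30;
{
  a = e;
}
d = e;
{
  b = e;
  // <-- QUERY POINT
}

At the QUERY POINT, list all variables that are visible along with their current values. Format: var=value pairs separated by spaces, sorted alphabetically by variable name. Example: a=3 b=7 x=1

Step 1: declare e=30 at depth 0
Step 2: enter scope (depth=1)
Step 3: declare a=(read e)=30 at depth 1
Step 4: exit scope (depth=0)
Step 5: declare d=(read e)=30 at depth 0
Step 6: enter scope (depth=1)
Step 7: declare b=(read e)=30 at depth 1
Visible at query point: b=30 d=30 e=30

Answer: b=30 d=30 e=30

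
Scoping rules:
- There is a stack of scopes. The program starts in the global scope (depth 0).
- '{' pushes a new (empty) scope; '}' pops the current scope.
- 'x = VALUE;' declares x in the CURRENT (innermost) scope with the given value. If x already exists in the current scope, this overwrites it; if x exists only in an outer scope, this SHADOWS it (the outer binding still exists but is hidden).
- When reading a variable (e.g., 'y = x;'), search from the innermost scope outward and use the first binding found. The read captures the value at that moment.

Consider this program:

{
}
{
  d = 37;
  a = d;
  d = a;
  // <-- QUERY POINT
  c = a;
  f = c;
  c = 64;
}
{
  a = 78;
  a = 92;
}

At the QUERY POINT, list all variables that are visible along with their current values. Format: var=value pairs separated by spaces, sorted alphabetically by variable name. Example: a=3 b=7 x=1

Answer: a=37 d=37

Derivation:
Step 1: enter scope (depth=1)
Step 2: exit scope (depth=0)
Step 3: enter scope (depth=1)
Step 4: declare d=37 at depth 1
Step 5: declare a=(read d)=37 at depth 1
Step 6: declare d=(read a)=37 at depth 1
Visible at query point: a=37 d=37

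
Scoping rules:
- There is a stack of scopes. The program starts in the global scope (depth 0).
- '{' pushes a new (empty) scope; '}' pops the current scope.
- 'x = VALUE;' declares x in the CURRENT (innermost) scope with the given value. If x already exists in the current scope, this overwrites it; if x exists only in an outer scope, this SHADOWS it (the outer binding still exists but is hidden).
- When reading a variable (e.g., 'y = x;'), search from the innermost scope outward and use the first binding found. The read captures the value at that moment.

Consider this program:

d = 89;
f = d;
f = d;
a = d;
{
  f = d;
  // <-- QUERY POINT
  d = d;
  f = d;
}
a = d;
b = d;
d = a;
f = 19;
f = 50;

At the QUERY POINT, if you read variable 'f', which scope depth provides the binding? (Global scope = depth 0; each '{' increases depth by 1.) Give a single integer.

Step 1: declare d=89 at depth 0
Step 2: declare f=(read d)=89 at depth 0
Step 3: declare f=(read d)=89 at depth 0
Step 4: declare a=(read d)=89 at depth 0
Step 5: enter scope (depth=1)
Step 6: declare f=(read d)=89 at depth 1
Visible at query point: a=89 d=89 f=89

Answer: 1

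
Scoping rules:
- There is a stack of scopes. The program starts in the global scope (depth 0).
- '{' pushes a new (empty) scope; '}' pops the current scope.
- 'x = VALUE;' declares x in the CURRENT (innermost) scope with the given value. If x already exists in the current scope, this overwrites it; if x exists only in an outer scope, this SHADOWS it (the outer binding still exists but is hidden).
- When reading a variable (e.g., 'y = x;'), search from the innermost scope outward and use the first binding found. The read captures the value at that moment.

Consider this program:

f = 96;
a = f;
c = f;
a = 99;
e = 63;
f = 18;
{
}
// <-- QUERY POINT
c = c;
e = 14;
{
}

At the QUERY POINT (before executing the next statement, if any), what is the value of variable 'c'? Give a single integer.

Step 1: declare f=96 at depth 0
Step 2: declare a=(read f)=96 at depth 0
Step 3: declare c=(read f)=96 at depth 0
Step 4: declare a=99 at depth 0
Step 5: declare e=63 at depth 0
Step 6: declare f=18 at depth 0
Step 7: enter scope (depth=1)
Step 8: exit scope (depth=0)
Visible at query point: a=99 c=96 e=63 f=18

Answer: 96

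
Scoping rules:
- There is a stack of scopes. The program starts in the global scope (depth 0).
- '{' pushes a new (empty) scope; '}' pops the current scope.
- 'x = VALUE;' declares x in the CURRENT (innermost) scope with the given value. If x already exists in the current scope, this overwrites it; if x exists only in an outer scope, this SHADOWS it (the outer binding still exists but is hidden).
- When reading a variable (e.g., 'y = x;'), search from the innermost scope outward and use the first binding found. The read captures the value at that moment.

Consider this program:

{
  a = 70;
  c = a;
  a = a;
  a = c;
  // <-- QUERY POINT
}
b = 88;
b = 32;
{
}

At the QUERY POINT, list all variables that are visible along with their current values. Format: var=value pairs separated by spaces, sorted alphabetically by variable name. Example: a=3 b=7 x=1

Answer: a=70 c=70

Derivation:
Step 1: enter scope (depth=1)
Step 2: declare a=70 at depth 1
Step 3: declare c=(read a)=70 at depth 1
Step 4: declare a=(read a)=70 at depth 1
Step 5: declare a=(read c)=70 at depth 1
Visible at query point: a=70 c=70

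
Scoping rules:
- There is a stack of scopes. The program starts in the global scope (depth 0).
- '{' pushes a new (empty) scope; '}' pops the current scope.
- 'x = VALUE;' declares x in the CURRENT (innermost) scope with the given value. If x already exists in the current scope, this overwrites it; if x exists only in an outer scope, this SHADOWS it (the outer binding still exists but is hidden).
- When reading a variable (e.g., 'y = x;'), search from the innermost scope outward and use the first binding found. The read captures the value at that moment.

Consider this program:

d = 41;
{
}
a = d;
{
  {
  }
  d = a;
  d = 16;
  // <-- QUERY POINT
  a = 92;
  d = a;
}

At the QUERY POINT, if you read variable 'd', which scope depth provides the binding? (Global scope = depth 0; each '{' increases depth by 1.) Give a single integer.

Answer: 1

Derivation:
Step 1: declare d=41 at depth 0
Step 2: enter scope (depth=1)
Step 3: exit scope (depth=0)
Step 4: declare a=(read d)=41 at depth 0
Step 5: enter scope (depth=1)
Step 6: enter scope (depth=2)
Step 7: exit scope (depth=1)
Step 8: declare d=(read a)=41 at depth 1
Step 9: declare d=16 at depth 1
Visible at query point: a=41 d=16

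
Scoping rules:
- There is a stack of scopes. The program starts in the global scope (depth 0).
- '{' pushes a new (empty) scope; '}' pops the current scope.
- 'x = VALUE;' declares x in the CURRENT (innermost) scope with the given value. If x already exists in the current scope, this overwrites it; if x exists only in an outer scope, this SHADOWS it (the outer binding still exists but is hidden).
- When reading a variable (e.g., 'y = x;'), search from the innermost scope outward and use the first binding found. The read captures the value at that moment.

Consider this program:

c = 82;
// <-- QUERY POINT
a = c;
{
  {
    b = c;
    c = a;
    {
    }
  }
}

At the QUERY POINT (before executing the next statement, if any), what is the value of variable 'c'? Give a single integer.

Step 1: declare c=82 at depth 0
Visible at query point: c=82

Answer: 82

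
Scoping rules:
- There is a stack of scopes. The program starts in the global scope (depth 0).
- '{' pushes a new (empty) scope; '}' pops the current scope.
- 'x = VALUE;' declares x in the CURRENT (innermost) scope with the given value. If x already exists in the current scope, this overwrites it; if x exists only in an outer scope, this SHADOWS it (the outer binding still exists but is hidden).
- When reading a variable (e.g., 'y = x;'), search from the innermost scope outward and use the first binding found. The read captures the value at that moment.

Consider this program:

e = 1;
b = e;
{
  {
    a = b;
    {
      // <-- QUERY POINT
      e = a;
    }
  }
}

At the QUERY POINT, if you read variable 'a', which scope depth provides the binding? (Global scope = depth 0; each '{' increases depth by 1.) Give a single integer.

Answer: 2

Derivation:
Step 1: declare e=1 at depth 0
Step 2: declare b=(read e)=1 at depth 0
Step 3: enter scope (depth=1)
Step 4: enter scope (depth=2)
Step 5: declare a=(read b)=1 at depth 2
Step 6: enter scope (depth=3)
Visible at query point: a=1 b=1 e=1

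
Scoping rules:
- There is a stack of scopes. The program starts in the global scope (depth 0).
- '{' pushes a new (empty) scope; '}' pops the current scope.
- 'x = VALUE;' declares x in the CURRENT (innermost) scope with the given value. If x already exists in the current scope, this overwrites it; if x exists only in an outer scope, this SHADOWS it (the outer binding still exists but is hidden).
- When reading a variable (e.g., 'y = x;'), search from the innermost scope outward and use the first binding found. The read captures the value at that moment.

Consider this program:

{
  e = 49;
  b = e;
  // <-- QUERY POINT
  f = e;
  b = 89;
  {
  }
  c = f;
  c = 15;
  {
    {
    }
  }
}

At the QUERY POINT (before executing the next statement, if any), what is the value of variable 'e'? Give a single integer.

Step 1: enter scope (depth=1)
Step 2: declare e=49 at depth 1
Step 3: declare b=(read e)=49 at depth 1
Visible at query point: b=49 e=49

Answer: 49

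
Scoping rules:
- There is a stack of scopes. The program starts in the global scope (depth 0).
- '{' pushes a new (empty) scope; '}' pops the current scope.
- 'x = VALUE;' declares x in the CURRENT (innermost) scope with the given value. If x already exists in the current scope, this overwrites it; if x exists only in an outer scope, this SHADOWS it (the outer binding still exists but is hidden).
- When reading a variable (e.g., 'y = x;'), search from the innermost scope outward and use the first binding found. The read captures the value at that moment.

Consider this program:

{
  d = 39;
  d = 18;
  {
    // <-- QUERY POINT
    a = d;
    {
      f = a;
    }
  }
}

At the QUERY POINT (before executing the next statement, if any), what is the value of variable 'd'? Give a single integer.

Answer: 18

Derivation:
Step 1: enter scope (depth=1)
Step 2: declare d=39 at depth 1
Step 3: declare d=18 at depth 1
Step 4: enter scope (depth=2)
Visible at query point: d=18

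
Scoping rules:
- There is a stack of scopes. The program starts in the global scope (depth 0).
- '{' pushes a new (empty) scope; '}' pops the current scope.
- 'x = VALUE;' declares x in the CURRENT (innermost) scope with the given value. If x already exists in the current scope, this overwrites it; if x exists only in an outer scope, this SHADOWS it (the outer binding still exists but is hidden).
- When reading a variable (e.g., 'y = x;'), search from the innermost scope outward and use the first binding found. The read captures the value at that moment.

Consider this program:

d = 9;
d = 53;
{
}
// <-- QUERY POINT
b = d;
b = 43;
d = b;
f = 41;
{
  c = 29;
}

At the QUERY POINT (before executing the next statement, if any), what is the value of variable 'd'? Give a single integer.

Step 1: declare d=9 at depth 0
Step 2: declare d=53 at depth 0
Step 3: enter scope (depth=1)
Step 4: exit scope (depth=0)
Visible at query point: d=53

Answer: 53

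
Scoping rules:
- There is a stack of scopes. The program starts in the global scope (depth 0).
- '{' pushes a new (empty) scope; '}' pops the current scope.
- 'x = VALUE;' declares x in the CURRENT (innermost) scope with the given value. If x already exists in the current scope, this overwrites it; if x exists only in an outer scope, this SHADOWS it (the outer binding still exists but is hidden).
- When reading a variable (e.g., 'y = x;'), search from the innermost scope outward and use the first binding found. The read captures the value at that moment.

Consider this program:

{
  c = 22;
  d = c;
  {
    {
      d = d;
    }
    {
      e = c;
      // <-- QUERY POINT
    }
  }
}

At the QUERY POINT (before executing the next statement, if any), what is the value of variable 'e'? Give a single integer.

Answer: 22

Derivation:
Step 1: enter scope (depth=1)
Step 2: declare c=22 at depth 1
Step 3: declare d=(read c)=22 at depth 1
Step 4: enter scope (depth=2)
Step 5: enter scope (depth=3)
Step 6: declare d=(read d)=22 at depth 3
Step 7: exit scope (depth=2)
Step 8: enter scope (depth=3)
Step 9: declare e=(read c)=22 at depth 3
Visible at query point: c=22 d=22 e=22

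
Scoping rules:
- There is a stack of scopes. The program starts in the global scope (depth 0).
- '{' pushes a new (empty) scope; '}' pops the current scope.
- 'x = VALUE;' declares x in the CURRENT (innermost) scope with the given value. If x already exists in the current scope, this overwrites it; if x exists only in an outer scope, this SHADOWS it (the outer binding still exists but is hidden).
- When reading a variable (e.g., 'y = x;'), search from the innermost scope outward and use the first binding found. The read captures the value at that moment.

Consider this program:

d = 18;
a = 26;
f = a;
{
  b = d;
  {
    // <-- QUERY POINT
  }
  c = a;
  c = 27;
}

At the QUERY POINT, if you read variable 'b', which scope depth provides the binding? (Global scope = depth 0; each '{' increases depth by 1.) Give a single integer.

Step 1: declare d=18 at depth 0
Step 2: declare a=26 at depth 0
Step 3: declare f=(read a)=26 at depth 0
Step 4: enter scope (depth=1)
Step 5: declare b=(read d)=18 at depth 1
Step 6: enter scope (depth=2)
Visible at query point: a=26 b=18 d=18 f=26

Answer: 1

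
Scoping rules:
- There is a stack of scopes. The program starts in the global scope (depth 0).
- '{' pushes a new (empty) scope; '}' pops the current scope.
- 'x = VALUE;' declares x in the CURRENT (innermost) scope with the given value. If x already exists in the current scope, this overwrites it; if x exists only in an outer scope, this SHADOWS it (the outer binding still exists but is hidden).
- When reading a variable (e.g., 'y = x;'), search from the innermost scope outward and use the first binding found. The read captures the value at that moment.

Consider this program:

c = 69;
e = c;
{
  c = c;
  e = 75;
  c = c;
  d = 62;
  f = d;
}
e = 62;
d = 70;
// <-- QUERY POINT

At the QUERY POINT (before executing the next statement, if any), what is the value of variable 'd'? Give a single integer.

Step 1: declare c=69 at depth 0
Step 2: declare e=(read c)=69 at depth 0
Step 3: enter scope (depth=1)
Step 4: declare c=(read c)=69 at depth 1
Step 5: declare e=75 at depth 1
Step 6: declare c=(read c)=69 at depth 1
Step 7: declare d=62 at depth 1
Step 8: declare f=(read d)=62 at depth 1
Step 9: exit scope (depth=0)
Step 10: declare e=62 at depth 0
Step 11: declare d=70 at depth 0
Visible at query point: c=69 d=70 e=62

Answer: 70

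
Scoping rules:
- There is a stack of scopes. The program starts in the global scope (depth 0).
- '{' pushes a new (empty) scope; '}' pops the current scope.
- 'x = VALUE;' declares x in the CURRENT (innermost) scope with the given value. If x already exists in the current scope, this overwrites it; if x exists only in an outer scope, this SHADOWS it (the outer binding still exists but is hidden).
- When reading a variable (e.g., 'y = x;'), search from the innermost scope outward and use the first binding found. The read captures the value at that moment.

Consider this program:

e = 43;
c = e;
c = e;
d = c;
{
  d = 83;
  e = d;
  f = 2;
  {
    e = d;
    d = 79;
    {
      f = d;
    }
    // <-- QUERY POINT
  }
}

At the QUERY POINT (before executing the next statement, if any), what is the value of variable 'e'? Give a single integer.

Step 1: declare e=43 at depth 0
Step 2: declare c=(read e)=43 at depth 0
Step 3: declare c=(read e)=43 at depth 0
Step 4: declare d=(read c)=43 at depth 0
Step 5: enter scope (depth=1)
Step 6: declare d=83 at depth 1
Step 7: declare e=(read d)=83 at depth 1
Step 8: declare f=2 at depth 1
Step 9: enter scope (depth=2)
Step 10: declare e=(read d)=83 at depth 2
Step 11: declare d=79 at depth 2
Step 12: enter scope (depth=3)
Step 13: declare f=(read d)=79 at depth 3
Step 14: exit scope (depth=2)
Visible at query point: c=43 d=79 e=83 f=2

Answer: 83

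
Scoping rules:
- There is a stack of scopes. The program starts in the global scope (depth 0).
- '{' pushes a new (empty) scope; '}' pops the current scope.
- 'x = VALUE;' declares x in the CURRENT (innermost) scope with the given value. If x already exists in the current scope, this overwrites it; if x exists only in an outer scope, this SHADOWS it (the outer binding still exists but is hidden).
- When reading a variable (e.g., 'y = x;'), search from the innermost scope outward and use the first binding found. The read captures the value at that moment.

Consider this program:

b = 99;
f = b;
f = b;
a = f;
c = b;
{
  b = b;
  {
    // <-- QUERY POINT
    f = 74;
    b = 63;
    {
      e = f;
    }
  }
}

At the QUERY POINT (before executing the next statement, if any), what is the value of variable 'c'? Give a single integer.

Answer: 99

Derivation:
Step 1: declare b=99 at depth 0
Step 2: declare f=(read b)=99 at depth 0
Step 3: declare f=(read b)=99 at depth 0
Step 4: declare a=(read f)=99 at depth 0
Step 5: declare c=(read b)=99 at depth 0
Step 6: enter scope (depth=1)
Step 7: declare b=(read b)=99 at depth 1
Step 8: enter scope (depth=2)
Visible at query point: a=99 b=99 c=99 f=99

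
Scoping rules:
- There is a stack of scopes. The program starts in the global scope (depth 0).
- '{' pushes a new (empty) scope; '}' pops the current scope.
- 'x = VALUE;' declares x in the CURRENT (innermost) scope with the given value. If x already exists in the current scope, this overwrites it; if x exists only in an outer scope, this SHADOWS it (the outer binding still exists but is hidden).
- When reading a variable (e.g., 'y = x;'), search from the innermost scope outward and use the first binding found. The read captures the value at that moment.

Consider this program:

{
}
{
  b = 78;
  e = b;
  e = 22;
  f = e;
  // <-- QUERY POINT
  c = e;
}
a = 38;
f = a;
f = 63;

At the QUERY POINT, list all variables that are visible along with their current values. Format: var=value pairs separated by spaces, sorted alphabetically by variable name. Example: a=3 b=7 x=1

Answer: b=78 e=22 f=22

Derivation:
Step 1: enter scope (depth=1)
Step 2: exit scope (depth=0)
Step 3: enter scope (depth=1)
Step 4: declare b=78 at depth 1
Step 5: declare e=(read b)=78 at depth 1
Step 6: declare e=22 at depth 1
Step 7: declare f=(read e)=22 at depth 1
Visible at query point: b=78 e=22 f=22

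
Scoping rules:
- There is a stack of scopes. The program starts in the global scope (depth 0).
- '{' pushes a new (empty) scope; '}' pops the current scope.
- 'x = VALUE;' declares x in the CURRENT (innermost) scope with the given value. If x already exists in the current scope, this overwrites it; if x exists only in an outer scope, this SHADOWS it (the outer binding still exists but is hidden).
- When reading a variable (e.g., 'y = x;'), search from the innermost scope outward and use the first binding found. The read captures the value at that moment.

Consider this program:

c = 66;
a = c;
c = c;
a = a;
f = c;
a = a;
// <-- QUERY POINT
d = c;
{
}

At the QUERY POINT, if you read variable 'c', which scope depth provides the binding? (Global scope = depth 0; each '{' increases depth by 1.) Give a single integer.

Step 1: declare c=66 at depth 0
Step 2: declare a=(read c)=66 at depth 0
Step 3: declare c=(read c)=66 at depth 0
Step 4: declare a=(read a)=66 at depth 0
Step 5: declare f=(read c)=66 at depth 0
Step 6: declare a=(read a)=66 at depth 0
Visible at query point: a=66 c=66 f=66

Answer: 0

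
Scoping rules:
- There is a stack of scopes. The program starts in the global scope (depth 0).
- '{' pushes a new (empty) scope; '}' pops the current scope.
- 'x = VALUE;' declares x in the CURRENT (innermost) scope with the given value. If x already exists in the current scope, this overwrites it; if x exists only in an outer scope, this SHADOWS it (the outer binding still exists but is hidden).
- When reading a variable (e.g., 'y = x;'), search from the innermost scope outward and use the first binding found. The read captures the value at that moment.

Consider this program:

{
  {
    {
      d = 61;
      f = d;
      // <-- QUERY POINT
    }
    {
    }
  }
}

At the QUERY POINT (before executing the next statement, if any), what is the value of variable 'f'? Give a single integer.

Answer: 61

Derivation:
Step 1: enter scope (depth=1)
Step 2: enter scope (depth=2)
Step 3: enter scope (depth=3)
Step 4: declare d=61 at depth 3
Step 5: declare f=(read d)=61 at depth 3
Visible at query point: d=61 f=61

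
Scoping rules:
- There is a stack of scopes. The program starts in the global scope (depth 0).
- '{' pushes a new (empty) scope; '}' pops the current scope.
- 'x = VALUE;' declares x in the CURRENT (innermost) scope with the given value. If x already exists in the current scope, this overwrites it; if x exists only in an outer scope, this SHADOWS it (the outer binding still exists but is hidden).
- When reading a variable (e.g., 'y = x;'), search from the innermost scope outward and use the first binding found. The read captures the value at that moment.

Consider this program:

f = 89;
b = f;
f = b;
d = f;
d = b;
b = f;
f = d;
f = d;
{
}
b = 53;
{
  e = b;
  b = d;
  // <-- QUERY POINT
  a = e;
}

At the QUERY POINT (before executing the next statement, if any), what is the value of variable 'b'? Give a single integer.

Step 1: declare f=89 at depth 0
Step 2: declare b=(read f)=89 at depth 0
Step 3: declare f=(read b)=89 at depth 0
Step 4: declare d=(read f)=89 at depth 0
Step 5: declare d=(read b)=89 at depth 0
Step 6: declare b=(read f)=89 at depth 0
Step 7: declare f=(read d)=89 at depth 0
Step 8: declare f=(read d)=89 at depth 0
Step 9: enter scope (depth=1)
Step 10: exit scope (depth=0)
Step 11: declare b=53 at depth 0
Step 12: enter scope (depth=1)
Step 13: declare e=(read b)=53 at depth 1
Step 14: declare b=(read d)=89 at depth 1
Visible at query point: b=89 d=89 e=53 f=89

Answer: 89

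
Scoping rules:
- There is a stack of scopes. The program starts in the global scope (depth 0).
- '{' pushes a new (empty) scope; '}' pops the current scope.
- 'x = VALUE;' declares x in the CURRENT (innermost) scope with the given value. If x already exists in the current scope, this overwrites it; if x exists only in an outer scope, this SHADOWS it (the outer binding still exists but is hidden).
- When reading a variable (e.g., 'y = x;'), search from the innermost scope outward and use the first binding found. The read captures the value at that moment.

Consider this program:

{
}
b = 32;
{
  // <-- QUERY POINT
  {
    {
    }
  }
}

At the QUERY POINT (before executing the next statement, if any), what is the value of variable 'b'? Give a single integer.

Answer: 32

Derivation:
Step 1: enter scope (depth=1)
Step 2: exit scope (depth=0)
Step 3: declare b=32 at depth 0
Step 4: enter scope (depth=1)
Visible at query point: b=32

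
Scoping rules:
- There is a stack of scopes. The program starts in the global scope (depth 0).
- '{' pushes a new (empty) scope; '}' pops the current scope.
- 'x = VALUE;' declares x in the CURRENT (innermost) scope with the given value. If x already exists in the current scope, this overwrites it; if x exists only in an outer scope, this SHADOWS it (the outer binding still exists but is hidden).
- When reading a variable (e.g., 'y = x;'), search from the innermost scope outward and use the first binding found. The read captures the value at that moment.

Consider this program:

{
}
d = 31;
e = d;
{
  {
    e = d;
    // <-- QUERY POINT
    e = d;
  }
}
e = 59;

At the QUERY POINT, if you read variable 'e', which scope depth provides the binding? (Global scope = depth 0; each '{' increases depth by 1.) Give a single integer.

Step 1: enter scope (depth=1)
Step 2: exit scope (depth=0)
Step 3: declare d=31 at depth 0
Step 4: declare e=(read d)=31 at depth 0
Step 5: enter scope (depth=1)
Step 6: enter scope (depth=2)
Step 7: declare e=(read d)=31 at depth 2
Visible at query point: d=31 e=31

Answer: 2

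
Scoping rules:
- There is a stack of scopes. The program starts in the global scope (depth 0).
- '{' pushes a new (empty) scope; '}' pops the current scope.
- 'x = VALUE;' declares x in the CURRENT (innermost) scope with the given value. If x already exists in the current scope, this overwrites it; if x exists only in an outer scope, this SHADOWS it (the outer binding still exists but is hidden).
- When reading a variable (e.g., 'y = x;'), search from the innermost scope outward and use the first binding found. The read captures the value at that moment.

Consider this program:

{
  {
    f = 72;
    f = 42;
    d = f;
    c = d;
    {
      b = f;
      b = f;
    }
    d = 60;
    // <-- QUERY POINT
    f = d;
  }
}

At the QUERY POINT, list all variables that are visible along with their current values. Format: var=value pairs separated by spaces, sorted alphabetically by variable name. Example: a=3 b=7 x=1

Step 1: enter scope (depth=1)
Step 2: enter scope (depth=2)
Step 3: declare f=72 at depth 2
Step 4: declare f=42 at depth 2
Step 5: declare d=(read f)=42 at depth 2
Step 6: declare c=(read d)=42 at depth 2
Step 7: enter scope (depth=3)
Step 8: declare b=(read f)=42 at depth 3
Step 9: declare b=(read f)=42 at depth 3
Step 10: exit scope (depth=2)
Step 11: declare d=60 at depth 2
Visible at query point: c=42 d=60 f=42

Answer: c=42 d=60 f=42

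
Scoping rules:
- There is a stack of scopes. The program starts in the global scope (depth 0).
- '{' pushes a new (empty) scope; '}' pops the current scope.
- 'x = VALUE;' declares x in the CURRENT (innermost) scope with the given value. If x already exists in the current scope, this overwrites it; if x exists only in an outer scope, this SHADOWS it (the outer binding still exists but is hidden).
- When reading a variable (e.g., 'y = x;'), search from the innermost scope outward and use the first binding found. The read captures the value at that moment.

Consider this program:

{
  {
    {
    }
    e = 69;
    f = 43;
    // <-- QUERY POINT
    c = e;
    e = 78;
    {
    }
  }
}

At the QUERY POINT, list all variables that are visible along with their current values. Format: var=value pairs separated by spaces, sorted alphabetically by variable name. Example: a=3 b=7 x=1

Answer: e=69 f=43

Derivation:
Step 1: enter scope (depth=1)
Step 2: enter scope (depth=2)
Step 3: enter scope (depth=3)
Step 4: exit scope (depth=2)
Step 5: declare e=69 at depth 2
Step 6: declare f=43 at depth 2
Visible at query point: e=69 f=43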